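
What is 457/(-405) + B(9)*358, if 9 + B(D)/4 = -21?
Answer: -17399257/405 ≈ -42961.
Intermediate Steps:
B(D) = -120 (B(D) = -36 + 4*(-21) = -36 - 84 = -120)
457/(-405) + B(9)*358 = 457/(-405) - 120*358 = 457*(-1/405) - 42960 = -457/405 - 42960 = -17399257/405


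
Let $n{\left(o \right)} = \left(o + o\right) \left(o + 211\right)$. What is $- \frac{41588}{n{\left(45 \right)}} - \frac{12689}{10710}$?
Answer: $- \frac{683113}{228480} \approx -2.9898$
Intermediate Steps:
$n{\left(o \right)} = 2 o \left(211 + o\right)$
$- \frac{41588}{n{\left(45 \right)}} - \frac{12689}{10710} = - \frac{41588}{2 \cdot 45 \left(211 + 45\right)} - \frac{12689}{10710} = - \frac{41588}{2 \cdot 45 \cdot 256} - \frac{12689}{10710} = - \frac{41588}{23040} - \frac{12689}{10710} = \left(-41588\right) \frac{1}{23040} - \frac{12689}{10710} = - \frac{10397}{5760} - \frac{12689}{10710} = - \frac{683113}{228480}$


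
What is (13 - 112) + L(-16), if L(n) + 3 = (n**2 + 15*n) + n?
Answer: -102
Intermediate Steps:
L(n) = -3 + n**2 + 16*n (L(n) = -3 + ((n**2 + 15*n) + n) = -3 + (n**2 + 16*n) = -3 + n**2 + 16*n)
(13 - 112) + L(-16) = (13 - 112) + (-3 + (-16)**2 + 16*(-16)) = -99 + (-3 + 256 - 256) = -99 - 3 = -102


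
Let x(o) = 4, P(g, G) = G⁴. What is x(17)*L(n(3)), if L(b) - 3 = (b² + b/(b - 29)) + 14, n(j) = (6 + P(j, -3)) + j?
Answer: 1980908/61 ≈ 32474.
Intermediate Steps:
n(j) = 87 + j (n(j) = (6 + (-3)⁴) + j = (6 + 81) + j = 87 + j)
L(b) = 17 + b² + b/(-29 + b) (L(b) = 3 + ((b² + b/(b - 29)) + 14) = 3 + ((b² + b/(-29 + b)) + 14) = 3 + (14 + b² + b/(-29 + b)) = 17 + b² + b/(-29 + b))
x(17)*L(n(3)) = 4*((-493 + (87 + 3)³ - 29*(87 + 3)² + 18*(87 + 3))/(-29 + (87 + 3))) = 4*((-493 + 90³ - 29*90² + 18*90)/(-29 + 90)) = 4*((-493 + 729000 - 29*8100 + 1620)/61) = 4*((-493 + 729000 - 234900 + 1620)/61) = 4*((1/61)*495227) = 4*(495227/61) = 1980908/61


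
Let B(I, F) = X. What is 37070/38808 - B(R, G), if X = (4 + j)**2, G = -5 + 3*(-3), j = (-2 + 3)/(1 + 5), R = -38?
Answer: -7235/441 ≈ -16.406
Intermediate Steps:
j = 1/6 ≈ 0.16667
G = -14 (G = -5 - 9 = -14)
X = 625/36 (X = (4 + 1/6)**2 = (25/6)**2 = 625/36 ≈ 17.361)
B(I, F) = 625/36
37070/38808 - B(R, G) = 37070/38808 - 1*625/36 = 37070*(1/38808) - 625/36 = 1685/1764 - 625/36 = -7235/441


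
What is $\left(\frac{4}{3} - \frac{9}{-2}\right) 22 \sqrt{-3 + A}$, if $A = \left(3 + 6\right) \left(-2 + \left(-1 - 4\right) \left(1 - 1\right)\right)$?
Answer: $\frac{385 i \sqrt{21}}{3} \approx 588.1 i$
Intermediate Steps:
$A = -18$ ($A = 9 \left(-2 - 0\right) = 9 \left(-2 + 0\right) = 9 \left(-2\right) = -18$)
$\left(\frac{4}{3} - \frac{9}{-2}\right) 22 \sqrt{-3 + A} = \left(\frac{4}{3} - \frac{9}{-2}\right) 22 \sqrt{-3 - 18} = \left(4 \cdot \frac{1}{3} - - \frac{9}{2}\right) 22 \sqrt{-21} = \left(\frac{4}{3} + \frac{9}{2}\right) 22 i \sqrt{21} = \frac{35}{6} \cdot 22 i \sqrt{21} = \frac{385 i \sqrt{21}}{3}$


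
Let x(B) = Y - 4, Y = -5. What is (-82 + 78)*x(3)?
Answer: 36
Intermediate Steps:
x(B) = -9 (x(B) = -5 - 4 = -9)
(-82 + 78)*x(3) = (-82 + 78)*(-9) = -4*(-9) = 36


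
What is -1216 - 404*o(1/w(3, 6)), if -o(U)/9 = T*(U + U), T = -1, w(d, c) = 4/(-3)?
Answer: 4238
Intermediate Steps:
w(d, c) = -4/3 (w(d, c) = 4*(-⅓) = -4/3)
o(U) = 18*U (o(U) = -(-9)*(U + U) = -(-9)*2*U = -(-18)*U = 18*U)
-1216 - 404*o(1/w(3, 6)) = -1216 - 7272/(-4/3) = -1216 - 7272*(-3)/4 = -1216 - 404*(-27/2) = -1216 + 5454 = 4238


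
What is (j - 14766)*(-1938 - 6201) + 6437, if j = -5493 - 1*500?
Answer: 168963938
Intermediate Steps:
j = -5993 (j = -5493 - 500 = -5993)
(j - 14766)*(-1938 - 6201) + 6437 = (-5993 - 14766)*(-1938 - 6201) + 6437 = -20759*(-8139) + 6437 = 168957501 + 6437 = 168963938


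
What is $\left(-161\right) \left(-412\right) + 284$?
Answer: $66616$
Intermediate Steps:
$\left(-161\right) \left(-412\right) + 284 = 66332 + 284 = 66616$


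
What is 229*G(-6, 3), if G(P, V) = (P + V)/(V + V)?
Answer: -229/2 ≈ -114.50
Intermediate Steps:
G(P, V) = (P + V)/(2*V) (G(P, V) = (P + V)/((2*V)) = (P + V)*(1/(2*V)) = (P + V)/(2*V))
229*G(-6, 3) = 229*((½)*(-6 + 3)/3) = 229*((½)*(⅓)*(-3)) = 229*(-½) = -229/2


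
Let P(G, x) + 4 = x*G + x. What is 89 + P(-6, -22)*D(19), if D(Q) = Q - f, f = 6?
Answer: 1467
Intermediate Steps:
D(Q) = -6 + Q (D(Q) = Q - 1*6 = Q - 6 = -6 + Q)
P(G, x) = -4 + x + G*x (P(G, x) = -4 + (x*G + x) = -4 + (G*x + x) = -4 + (x + G*x) = -4 + x + G*x)
89 + P(-6, -22)*D(19) = 89 + (-4 - 22 - 6*(-22))*(-6 + 19) = 89 + (-4 - 22 + 132)*13 = 89 + 106*13 = 89 + 1378 = 1467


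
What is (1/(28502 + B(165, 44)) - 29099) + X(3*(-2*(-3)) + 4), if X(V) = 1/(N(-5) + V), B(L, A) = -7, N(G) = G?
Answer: -14095963573/484415 ≈ -29099.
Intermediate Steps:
X(V) = 1/(-5 + V)
(1/(28502 + B(165, 44)) - 29099) + X(3*(-2*(-3)) + 4) = (1/(28502 - 7) - 29099) + 1/(-5 + (3*(-2*(-3)) + 4)) = (1/28495 - 29099) + 1/(-5 + (3*6 + 4)) = (1/28495 - 29099) + 1/(-5 + (18 + 4)) = -829176004/28495 + 1/(-5 + 22) = -829176004/28495 + 1/17 = -14095963573/484415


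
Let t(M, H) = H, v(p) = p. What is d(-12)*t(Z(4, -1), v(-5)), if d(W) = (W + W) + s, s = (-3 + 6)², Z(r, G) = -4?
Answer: 75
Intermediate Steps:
s = 9 (s = 3² = 9)
d(W) = 9 + 2*W (d(W) = (W + W) + 9 = 2*W + 9 = 9 + 2*W)
d(-12)*t(Z(4, -1), v(-5)) = (9 + 2*(-12))*(-5) = (9 - 24)*(-5) = -15*(-5) = 75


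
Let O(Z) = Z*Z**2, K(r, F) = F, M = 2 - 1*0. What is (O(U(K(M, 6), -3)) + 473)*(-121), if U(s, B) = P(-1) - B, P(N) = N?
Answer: -58201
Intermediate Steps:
M = 2 (M = 2 + 0 = 2)
U(s, B) = -1 - B
O(Z) = Z**3
(O(U(K(M, 6), -3)) + 473)*(-121) = ((-1 - 1*(-3))**3 + 473)*(-121) = ((-1 + 3)**3 + 473)*(-121) = (2**3 + 473)*(-121) = (8 + 473)*(-121) = 481*(-121) = -58201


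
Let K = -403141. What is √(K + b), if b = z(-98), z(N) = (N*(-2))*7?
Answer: 3*I*√44641 ≈ 633.85*I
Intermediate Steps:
z(N) = -14*N (z(N) = -2*N*7 = -14*N)
b = 1372 (b = -14*(-98) = 1372)
√(K + b) = √(-403141 + 1372) = √(-401769) = 3*I*√44641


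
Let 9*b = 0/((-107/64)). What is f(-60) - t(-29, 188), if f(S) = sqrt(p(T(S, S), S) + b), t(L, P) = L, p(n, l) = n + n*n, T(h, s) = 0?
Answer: 29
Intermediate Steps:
p(n, l) = n + n**2
b = 0 (b = (0/((-107/64)))/9 = (0/((-107*1/64)))/9 = (0/(-107/64))/9 = (0*(-64/107))/9 = (1/9)*0 = 0)
f(S) = 0 (f(S) = sqrt(0*(1 + 0) + 0) = sqrt(0*1 + 0) = sqrt(0 + 0) = sqrt(0) = 0)
f(-60) - t(-29, 188) = 0 - 1*(-29) = 0 + 29 = 29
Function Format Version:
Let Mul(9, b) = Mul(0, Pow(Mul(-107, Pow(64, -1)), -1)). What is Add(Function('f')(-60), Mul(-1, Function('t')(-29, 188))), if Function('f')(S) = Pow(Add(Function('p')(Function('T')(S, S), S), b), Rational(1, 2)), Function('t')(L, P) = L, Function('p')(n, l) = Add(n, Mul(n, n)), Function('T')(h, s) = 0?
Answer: 29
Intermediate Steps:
Function('p')(n, l) = Add(n, Pow(n, 2))
b = 0 (b = Mul(Rational(1, 9), Mul(0, Pow(Mul(-107, Pow(64, -1)), -1))) = Mul(Rational(1, 9), Mul(0, Pow(Mul(-107, Rational(1, 64)), -1))) = Mul(Rational(1, 9), Mul(0, Pow(Rational(-107, 64), -1))) = Mul(Rational(1, 9), Mul(0, Rational(-64, 107))) = Mul(Rational(1, 9), 0) = 0)
Function('f')(S) = 0 (Function('f')(S) = Pow(Add(Mul(0, Add(1, 0)), 0), Rational(1, 2)) = Pow(Add(Mul(0, 1), 0), Rational(1, 2)) = Pow(Add(0, 0), Rational(1, 2)) = Pow(0, Rational(1, 2)) = 0)
Add(Function('f')(-60), Mul(-1, Function('t')(-29, 188))) = Add(0, Mul(-1, -29)) = Add(0, 29) = 29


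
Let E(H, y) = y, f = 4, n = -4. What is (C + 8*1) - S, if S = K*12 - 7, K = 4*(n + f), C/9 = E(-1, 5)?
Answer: 60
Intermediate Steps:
C = 45 (C = 9*5 = 45)
K = 0 (K = 4*(-4 + 4) = 4*0 = 0)
S = -7 (S = 0*12 - 7 = 0 - 7 = -7)
(C + 8*1) - S = (45 + 8*1) - 1*(-7) = (45 + 8) + 7 = 53 + 7 = 60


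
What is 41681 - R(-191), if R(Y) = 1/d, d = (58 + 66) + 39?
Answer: 6794002/163 ≈ 41681.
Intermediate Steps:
d = 163 (d = 124 + 39 = 163)
R(Y) = 1/163
41681 - R(-191) = 41681 - 1*1/163 = 41681 - 1/163 = 6794002/163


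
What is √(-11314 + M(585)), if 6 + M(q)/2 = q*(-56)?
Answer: I*√76846 ≈ 277.21*I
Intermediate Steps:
M(q) = -12 - 112*q (M(q) = -12 + 2*(q*(-56)) = -12 + 2*(-56*q) = -12 - 112*q)
√(-11314 + M(585)) = √(-11314 + (-12 - 112*585)) = √(-11314 + (-12 - 65520)) = √(-11314 - 65532) = √(-76846) = I*√76846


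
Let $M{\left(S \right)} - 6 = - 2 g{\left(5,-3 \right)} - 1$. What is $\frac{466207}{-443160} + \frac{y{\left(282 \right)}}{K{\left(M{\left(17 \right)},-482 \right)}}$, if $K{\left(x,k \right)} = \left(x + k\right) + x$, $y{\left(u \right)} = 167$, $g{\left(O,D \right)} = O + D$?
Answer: $- \frac{2481559}{1772640} \approx -1.3999$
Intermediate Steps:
$g{\left(O,D \right)} = D + O$
$M{\left(S \right)} = 1$ ($M{\left(S \right)} = 6 - \left(1 + 2 \left(-3 + 5\right)\right) = 6 - 5 = 1$)
$K{\left(x,k \right)} = k + 2 x$ ($K{\left(x,k \right)} = \left(k + x\right) + x = k + 2 x$)
$\frac{466207}{-443160} + \frac{y{\left(282 \right)}}{K{\left(M{\left(17 \right)},-482 \right)}} = \frac{466207}{-443160} + \frac{167}{-482 + 2 \cdot 1} = 466207 \left(- \frac{1}{443160}\right) + \frac{167}{-482 + 2} = - \frac{466207}{443160} + \frac{167}{-480} = - \frac{466207}{443160} + 167 \left(- \frac{1}{480}\right) = - \frac{466207}{443160} - \frac{167}{480} = - \frac{2481559}{1772640}$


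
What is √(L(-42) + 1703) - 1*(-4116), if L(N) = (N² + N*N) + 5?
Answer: 4116 + 2*√1309 ≈ 4188.4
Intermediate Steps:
L(N) = 5 + 2*N² (L(N) = (N² + N²) + 5 = 2*N² + 5 = 5 + 2*N²)
√(L(-42) + 1703) - 1*(-4116) = √((5 + 2*(-42)²) + 1703) - 1*(-4116) = √((5 + 2*1764) + 1703) + 4116 = √((5 + 3528) + 1703) + 4116 = √(3533 + 1703) + 4116 = √5236 + 4116 = 2*√1309 + 4116 = 4116 + 2*√1309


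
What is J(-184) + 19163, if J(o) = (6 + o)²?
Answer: 50847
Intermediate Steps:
J(-184) + 19163 = (6 - 184)² + 19163 = (-178)² + 19163 = 31684 + 19163 = 50847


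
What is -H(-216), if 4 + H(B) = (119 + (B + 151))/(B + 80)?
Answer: 299/68 ≈ 4.3971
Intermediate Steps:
H(B) = -4 + (270 + B)/(80 + B) (H(B) = -4 + (119 + (B + 151))/(B + 80) = -4 + (119 + (151 + B))/(80 + B) = -4 + (270 + B)/(80 + B))
-H(-216) = -(-50 - 3*(-216))/(80 - 216) = -(-50 + 648)/(-136) = -(-1)*598/136 = -1*(-299/68) = 299/68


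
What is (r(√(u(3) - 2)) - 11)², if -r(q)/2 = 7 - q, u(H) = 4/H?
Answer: 1867/3 - 100*I*√6/3 ≈ 622.33 - 81.65*I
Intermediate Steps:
r(q) = -14 + 2*q (r(q) = -2*(7 - q) = -14 + 2*q)
(r(√(u(3) - 2)) - 11)² = ((-14 + 2*√(4/3 - 2)) - 11)² = ((-14 + 2*√(-⅔)) - 11)² = ((-14 + 2*(I*√6/3)) - 11)² = ((-14 + 2*I*√6/3) - 11)² = (-25 + 2*I*√6/3)²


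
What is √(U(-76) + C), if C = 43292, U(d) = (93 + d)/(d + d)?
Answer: √250053946/76 ≈ 208.07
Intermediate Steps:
U(d) = (93 + d)/(2*d) (U(d) = (93 + d)/((2*d)) = (93 + d)*(1/(2*d)) = (93 + d)/(2*d))
√(U(-76) + C) = √((½)*(93 - 76)/(-76) + 43292) = √((½)*(-1/76)*17 + 43292) = √(-17/152 + 43292) = √(6580367/152) = √250053946/76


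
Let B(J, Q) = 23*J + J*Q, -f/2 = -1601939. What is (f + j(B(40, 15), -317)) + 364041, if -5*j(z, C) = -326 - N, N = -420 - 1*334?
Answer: 17839167/5 ≈ 3.5678e+6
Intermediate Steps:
N = -754 (N = -420 - 334 = -754)
f = 3203878 (f = -2*(-1601939) = 3203878)
j(z, C) = -428/5 (j(z, C) = -(-326 - 1*(-754))/5 = -(-326 + 754)/5 = -⅕*428 = -428/5)
(f + j(B(40, 15), -317)) + 364041 = (3203878 - 428/5) + 364041 = 16018962/5 + 364041 = 17839167/5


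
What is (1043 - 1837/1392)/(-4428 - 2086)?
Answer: -1450019/9067488 ≈ -0.15991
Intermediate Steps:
(1043 - 1837/1392)/(-4428 - 2086) = (1043 - 1837*1/1392)/(-6514) = (1043 - 1837/1392)*(-1/6514) = (1450019/1392)*(-1/6514) = -1450019/9067488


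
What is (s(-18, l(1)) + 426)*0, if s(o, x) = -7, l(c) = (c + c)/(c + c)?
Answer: 0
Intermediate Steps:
l(c) = 1 (l(c) = (2*c)/((2*c)) = (2*c)*(1/(2*c)) = 1)
(s(-18, l(1)) + 426)*0 = (-7 + 426)*0 = 419*0 = 0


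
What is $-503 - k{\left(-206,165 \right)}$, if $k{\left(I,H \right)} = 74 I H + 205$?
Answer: $2514552$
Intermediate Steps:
$k{\left(I,H \right)} = 205 + 74 H I$ ($k{\left(I,H \right)} = 74 H I + 205 = 205 + 74 H I$)
$-503 - k{\left(-206,165 \right)} = -503 - \left(205 + 74 \cdot 165 \left(-206\right)\right) = -503 - \left(205 - 2515260\right) = -503 - -2515055 = -503 + 2515055 = 2514552$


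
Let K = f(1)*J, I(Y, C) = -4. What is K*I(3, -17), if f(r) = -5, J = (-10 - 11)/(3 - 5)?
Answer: 210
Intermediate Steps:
J = 21/2 (J = -21/(-2) = -21*(-½) = 21/2 ≈ 10.500)
K = -105/2 (K = -5*21/2 = -105/2 ≈ -52.500)
K*I(3, -17) = -105/2*(-4) = 210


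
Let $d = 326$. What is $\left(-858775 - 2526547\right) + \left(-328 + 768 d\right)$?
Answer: $-3135282$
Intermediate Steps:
$\left(-858775 - 2526547\right) + \left(-328 + 768 d\right) = \left(-858775 - 2526547\right) + \left(-328 + 768 \cdot 326\right) = -3385322 + \left(-328 + 250368\right) = -3385322 + 250040 = -3135282$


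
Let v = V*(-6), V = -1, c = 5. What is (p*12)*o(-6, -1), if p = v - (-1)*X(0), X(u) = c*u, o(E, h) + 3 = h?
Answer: -288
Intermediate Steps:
o(E, h) = -3 + h
X(u) = 5*u
v = 6 (v = -1*(-6) = 6)
p = 6 (p = 6 - (-1)*5*0 = 6 - (-1)*0 = 6 - 1*0 = 6 + 0 = 6)
(p*12)*o(-6, -1) = (6*12)*(-3 - 1) = 72*(-4) = -288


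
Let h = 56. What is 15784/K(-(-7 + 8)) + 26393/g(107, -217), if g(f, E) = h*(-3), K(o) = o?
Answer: -2678105/168 ≈ -15941.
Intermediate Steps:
g(f, E) = -168 (g(f, E) = 56*(-3) = -168)
15784/K(-(-7 + 8)) + 26393/g(107, -217) = 15784/((-(-7 + 8))) + 26393/(-168) = 15784/((-1*1)) + 26393*(-1/168) = 15784/(-1) - 26393/168 = 15784*(-1) - 26393/168 = -15784 - 26393/168 = -2678105/168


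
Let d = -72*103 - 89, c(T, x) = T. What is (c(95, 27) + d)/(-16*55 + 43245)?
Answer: -1482/8473 ≈ -0.17491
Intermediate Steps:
d = -7505 (d = -7416 - 89 = -7505)
(c(95, 27) + d)/(-16*55 + 43245) = (95 - 7505)/(-16*55 + 43245) = -7410/(-880 + 43245) = -7410/42365 = -7410*1/42365 = -1482/8473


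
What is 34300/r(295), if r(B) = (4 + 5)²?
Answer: 34300/81 ≈ 423.46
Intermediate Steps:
r(B) = 81 (r(B) = 9² = 81)
34300/r(295) = 34300/81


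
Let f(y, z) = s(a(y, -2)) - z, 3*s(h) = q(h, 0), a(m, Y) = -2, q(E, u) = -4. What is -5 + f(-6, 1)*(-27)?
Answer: 58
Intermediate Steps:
s(h) = -4/3 (s(h) = (⅓)*(-4) = -4/3)
f(y, z) = -4/3 - z
-5 + f(-6, 1)*(-27) = -5 + (-4/3 - 1*1)*(-27) = -5 + (-4/3 - 1)*(-27) = -5 - 7/3*(-27) = -5 + 63 = 58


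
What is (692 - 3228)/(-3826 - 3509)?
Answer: 2536/7335 ≈ 0.34574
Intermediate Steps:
(692 - 3228)/(-3826 - 3509) = -2536/(-7335) = -2536*(-1/7335) = 2536/7335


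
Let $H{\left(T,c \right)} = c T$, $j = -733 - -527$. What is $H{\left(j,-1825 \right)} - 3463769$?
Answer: $-3087819$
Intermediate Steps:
$j = -206$ ($j = -733 + 527 = -206$)
$H{\left(T,c \right)} = T c$
$H{\left(j,-1825 \right)} - 3463769 = \left(-206\right) \left(-1825\right) - 3463769 = 375950 - 3463769 = -3087819$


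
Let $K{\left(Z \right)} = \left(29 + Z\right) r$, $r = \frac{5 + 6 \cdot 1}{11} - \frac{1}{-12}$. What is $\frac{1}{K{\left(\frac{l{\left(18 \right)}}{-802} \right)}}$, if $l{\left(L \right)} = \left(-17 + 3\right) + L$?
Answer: $\frac{4812}{151151} \approx 0.031836$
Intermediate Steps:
$r = \frac{13}{12}$ ($r = \left(5 + 6\right) \frac{1}{11} - - \frac{1}{12} = 11 \cdot \frac{1}{11} + \frac{1}{12} = 1 + \frac{1}{12} = \frac{13}{12} \approx 1.0833$)
$l{\left(L \right)} = -14 + L$
$K{\left(Z \right)} = \frac{377}{12} + \frac{13 Z}{12}$ ($K{\left(Z \right)} = \left(29 + Z\right) \frac{13}{12} = \frac{377}{12} + \frac{13 Z}{12}$)
$\frac{1}{K{\left(\frac{l{\left(18 \right)}}{-802} \right)}} = \frac{1}{\frac{377}{12} + \frac{13 \frac{-14 + 18}{-802}}{12}} = \frac{1}{\frac{377}{12} + \frac{13 \cdot 4 \left(- \frac{1}{802}\right)}{12}} = \frac{1}{\frac{377}{12} + \frac{13}{12} \left(- \frac{2}{401}\right)} = \frac{1}{\frac{377}{12} - \frac{13}{2406}} = \frac{1}{\frac{151151}{4812}} = \frac{4812}{151151}$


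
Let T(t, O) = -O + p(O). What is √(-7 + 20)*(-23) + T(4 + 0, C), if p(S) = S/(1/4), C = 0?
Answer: -23*√13 ≈ -82.928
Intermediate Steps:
p(S) = 4*S (p(S) = S/(¼) = S*4 = 4*S)
T(t, O) = 3*O (T(t, O) = -O + 4*O = 3*O)
√(-7 + 20)*(-23) + T(4 + 0, C) = √(-7 + 20)*(-23) + 3*0 = √13*(-23) + 0 = -23*√13 + 0 = -23*√13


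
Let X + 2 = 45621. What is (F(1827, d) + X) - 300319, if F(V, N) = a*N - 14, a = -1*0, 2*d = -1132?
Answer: -254714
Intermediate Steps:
d = -566 (d = (½)*(-1132) = -566)
X = 45619 (X = -2 + 45621 = 45619)
a = 0
F(V, N) = -14 (F(V, N) = 0*N - 14 = 0 - 14 = -14)
(F(1827, d) + X) - 300319 = (-14 + 45619) - 300319 = 45605 - 300319 = -254714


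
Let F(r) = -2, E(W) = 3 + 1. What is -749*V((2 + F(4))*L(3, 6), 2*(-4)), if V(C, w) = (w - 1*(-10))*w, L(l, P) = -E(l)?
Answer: 11984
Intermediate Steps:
E(W) = 4
L(l, P) = -4 (L(l, P) = -1*4 = -4)
V(C, w) = w*(10 + w) (V(C, w) = (w + 10)*w = (10 + w)*w = w*(10 + w))
-749*V((2 + F(4))*L(3, 6), 2*(-4)) = -749*2*(-4)*(10 + 2*(-4)) = -(-5992)*(10 - 8) = -(-5992)*2 = -749*(-16) = 11984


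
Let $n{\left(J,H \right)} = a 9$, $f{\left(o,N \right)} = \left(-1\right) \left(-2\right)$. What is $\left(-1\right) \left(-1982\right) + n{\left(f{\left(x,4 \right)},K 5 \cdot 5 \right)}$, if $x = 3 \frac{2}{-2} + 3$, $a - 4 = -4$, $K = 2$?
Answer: $1982$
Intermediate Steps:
$a = 0$ ($a = 4 - 4 = 0$)
$x = 0$ ($x = 3 \cdot 2 \left(- \frac{1}{2}\right) + 3 = 3 \left(-1\right) + 3 = -3 + 3 = 0$)
$f{\left(o,N \right)} = 2$
$n{\left(J,H \right)} = 0$ ($n{\left(J,H \right)} = 0 \cdot 9 = 0$)
$\left(-1\right) \left(-1982\right) + n{\left(f{\left(x,4 \right)},K 5 \cdot 5 \right)} = \left(-1\right) \left(-1982\right) + 0 = 1982 + 0 = 1982$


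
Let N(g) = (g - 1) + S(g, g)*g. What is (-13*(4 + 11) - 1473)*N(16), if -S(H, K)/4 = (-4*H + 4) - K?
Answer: -8138172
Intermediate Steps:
S(H, K) = -16 + 4*K + 16*H (S(H, K) = -4*((-4*H + 4) - K) = -4*((4 - 4*H) - K) = -4*(4 - K - 4*H) = -16 + 4*K + 16*H)
N(g) = -1 + g + g*(-16 + 20*g) (N(g) = (g - 1) + (-16 + 4*g + 16*g)*g = (-1 + g) + (-16 + 20*g)*g = (-1 + g) + g*(-16 + 20*g) = -1 + g + g*(-16 + 20*g))
(-13*(4 + 11) - 1473)*N(16) = (-13*(4 + 11) - 1473)*(-1 - 15*16 + 20*16**2) = (-13*15 - 1473)*(-1 - 240 + 20*256) = (-195 - 1473)*(-1 - 240 + 5120) = -1668*4879 = -8138172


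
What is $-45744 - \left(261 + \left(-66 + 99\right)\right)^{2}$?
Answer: $-132180$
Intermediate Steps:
$-45744 - \left(261 + \left(-66 + 99\right)\right)^{2} = -45744 - \left(261 + 33\right)^{2} = -45744 - 294^{2} = -45744 - 86436 = -132180$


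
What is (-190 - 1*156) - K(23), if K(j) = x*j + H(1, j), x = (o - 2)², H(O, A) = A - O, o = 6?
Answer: -736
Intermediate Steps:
x = 16 (x = (6 - 2)² = 4² = 16)
K(j) = -1 + 17*j (K(j) = 16*j + (j - 1*1) = 16*j + (j - 1) = 16*j + (-1 + j) = -1 + 17*j)
(-190 - 1*156) - K(23) = (-190 - 1*156) - (-1 + 17*23) = (-190 - 156) - (-1 + 391) = -346 - 1*390 = -346 - 390 = -736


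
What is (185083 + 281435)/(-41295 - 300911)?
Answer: -233259/171103 ≈ -1.3633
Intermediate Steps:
(185083 + 281435)/(-41295 - 300911) = 466518/(-342206) = 466518*(-1/342206) = -233259/171103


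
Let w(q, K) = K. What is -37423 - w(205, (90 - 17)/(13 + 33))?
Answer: -1721531/46 ≈ -37425.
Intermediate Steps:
-37423 - w(205, (90 - 17)/(13 + 33)) = -37423 - (90 - 17)/(13 + 33) = -37423 - 73/46 = -1721531/46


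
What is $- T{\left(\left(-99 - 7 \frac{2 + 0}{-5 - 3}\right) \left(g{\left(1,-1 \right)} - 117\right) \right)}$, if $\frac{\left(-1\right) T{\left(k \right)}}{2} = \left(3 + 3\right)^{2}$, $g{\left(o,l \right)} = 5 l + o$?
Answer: $72$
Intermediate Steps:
$g{\left(o,l \right)} = o + 5 l$
$T{\left(k \right)} = -72$ ($T{\left(k \right)} = - 2 \left(3 + 3\right)^{2} = - 2 \cdot 6^{2} = \left(-2\right) 36 = -72$)
$- T{\left(\left(-99 - 7 \frac{2 + 0}{-5 - 3}\right) \left(g{\left(1,-1 \right)} - 117\right) \right)} = \left(-1\right) \left(-72\right) = 72$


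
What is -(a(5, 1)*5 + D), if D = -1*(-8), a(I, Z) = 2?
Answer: -18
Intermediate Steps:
D = 8
-(a(5, 1)*5 + D) = -(2*5 + 8) = -(10 + 8) = -1*18 = -18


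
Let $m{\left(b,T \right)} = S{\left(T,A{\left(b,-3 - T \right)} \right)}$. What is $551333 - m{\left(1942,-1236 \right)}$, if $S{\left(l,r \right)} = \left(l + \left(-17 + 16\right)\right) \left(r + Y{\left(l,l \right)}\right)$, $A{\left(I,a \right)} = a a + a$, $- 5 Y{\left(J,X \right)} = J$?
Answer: $\frac{9414899167}{5} \approx 1.883 \cdot 10^{9}$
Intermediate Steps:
$Y{\left(J,X \right)} = - \frac{J}{5}$
$A{\left(I,a \right)} = a + a^{2}$ ($A{\left(I,a \right)} = a^{2} + a = a + a^{2}$)
$S{\left(l,r \right)} = \left(-1 + l\right) \left(r - \frac{l}{5}\right)$ ($S{\left(l,r \right)} = \left(l + \left(-17 + 16\right)\right) \left(r - \frac{l}{5}\right) = \left(l - 1\right) \left(r - \frac{l}{5}\right) = \left(-1 + l\right) \left(r - \frac{l}{5}\right)$)
$m{\left(b,T \right)} = - \frac{T^{2}}{5} + \frac{T}{5} - \left(-3 - T\right) \left(-2 - T\right) + T \left(-3 - T\right) \left(-2 - T\right)$ ($m{\left(b,T \right)} = - \left(-3 - T\right) \left(1 - \left(3 + T\right)\right) - \frac{T^{2}}{5} + \frac{T}{5} + T \left(-3 - T\right) \left(1 - \left(3 + T\right)\right) = - \left(-3 - T\right) \left(-2 - T\right) - \frac{T^{2}}{5} + \frac{T}{5} + T \left(-3 - T\right) \left(-2 - T\right) = - \frac{T^{2}}{5} + \frac{T}{5} - \left(-3 - T\right) \left(-2 - T\right) + T \left(-3 - T\right) \left(-2 - T\right)$)
$551333 - m{\left(1942,-1236 \right)} = 551333 - \left(-6 + \left(-1236\right)^{3} + \frac{6}{5} \left(-1236\right) + \frac{19 \left(-1236\right)^{2}}{5}\right) = 551333 - \left(-6 - 1888232256 - \frac{7416}{5} + \frac{19}{5} \cdot 1527696\right) = 551333 - \left(-6 - 1888232256 - \frac{7416}{5} + \frac{29026224}{5}\right) = 551333 - - \frac{9412142502}{5} = 551333 + \frac{9412142502}{5} = \frac{9414899167}{5}$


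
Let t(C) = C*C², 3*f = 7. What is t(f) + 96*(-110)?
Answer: -284777/27 ≈ -10547.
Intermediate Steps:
f = 7/3 (f = (⅓)*7 = 7/3 ≈ 2.3333)
t(C) = C³
t(f) + 96*(-110) = (7/3)³ + 96*(-110) = 343/27 - 10560 = -284777/27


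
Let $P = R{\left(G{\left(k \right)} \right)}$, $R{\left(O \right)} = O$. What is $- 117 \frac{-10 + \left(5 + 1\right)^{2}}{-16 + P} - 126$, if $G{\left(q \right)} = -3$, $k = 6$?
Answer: $\frac{648}{19} \approx 34.105$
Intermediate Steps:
$P = -3$
$- 117 \frac{-10 + \left(5 + 1\right)^{2}}{-16 + P} - 126 = - 117 \frac{-10 + \left(5 + 1\right)^{2}}{-16 - 3} - 126 = - 117 \frac{-10 + 6^{2}}{-19} - 126 = - 117 \left(-10 + 36\right) \left(- \frac{1}{19}\right) - 126 = - 117 \cdot 26 \left(- \frac{1}{19}\right) - 126 = \left(-117\right) \left(- \frac{26}{19}\right) - 126 = \frac{3042}{19} - 126 = \frac{648}{19}$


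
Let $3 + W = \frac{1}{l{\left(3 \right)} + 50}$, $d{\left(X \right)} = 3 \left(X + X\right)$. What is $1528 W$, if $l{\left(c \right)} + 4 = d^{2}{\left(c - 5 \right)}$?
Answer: $- \frac{434716}{95} \approx -4576.0$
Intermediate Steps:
$d{\left(X \right)} = 6 X$ ($d{\left(X \right)} = 3 \cdot 2 X = 6 X$)
$l{\left(c \right)} = -4 + \left(-30 + 6 c\right)^{2}$ ($l{\left(c \right)} = -4 + \left(6 \left(c - 5\right)\right)^{2} = -4 + \left(6 \left(-5 + c\right)\right)^{2} = -4 + \left(-30 + 6 c\right)^{2}$)
$W = - \frac{569}{190}$ ($W = -3 + \frac{1}{\left(-4 + 36 \left(-5 + 3\right)^{2}\right) + 50} = -3 + \frac{1}{\left(-4 + 36 \left(-2\right)^{2}\right) + 50} = -3 + \frac{1}{\left(-4 + 36 \cdot 4\right) + 50} = -3 + \frac{1}{\left(-4 + 144\right) + 50} = -3 + \frac{1}{140 + 50} = -3 + \frac{1}{190} = - \frac{569}{190} \approx -2.9947$)
$1528 W = 1528 \left(- \frac{569}{190}\right) = - \frac{434716}{95}$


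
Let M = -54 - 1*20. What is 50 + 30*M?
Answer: -2170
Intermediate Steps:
M = -74 (M = -54 - 20 = -74)
50 + 30*M = 50 + 30*(-74) = 50 - 2220 = -2170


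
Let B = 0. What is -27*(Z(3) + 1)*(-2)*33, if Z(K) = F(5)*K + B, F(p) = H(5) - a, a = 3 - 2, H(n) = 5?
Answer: 23166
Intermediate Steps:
a = 1
F(p) = 4 (F(p) = 5 - 1*1 = 5 - 1 = 4)
Z(K) = 4*K (Z(K) = 4*K + 0 = 4*K)
-27*(Z(3) + 1)*(-2)*33 = -27*(4*3 + 1)*(-2)*33 = -27*(12 + 1)*(-2)*33 = -351*(-2)*33 = -27*(-26)*33 = 702*33 = 23166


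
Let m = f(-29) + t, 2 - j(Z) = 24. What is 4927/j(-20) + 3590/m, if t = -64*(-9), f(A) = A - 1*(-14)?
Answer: -244097/1122 ≈ -217.56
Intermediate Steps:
f(A) = 14 + A (f(A) = A + 14 = 14 + A)
t = 576
j(Z) = -22 (j(Z) = 2 - 1*24 = 2 - 24 = -22)
m = 561 (m = (14 - 29) + 576 = -15 + 576 = 561)
4927/j(-20) + 3590/m = 4927/(-22) + 3590/561 = 4927*(-1/22) + 3590*(1/561) = -4927/22 + 3590/561 = -244097/1122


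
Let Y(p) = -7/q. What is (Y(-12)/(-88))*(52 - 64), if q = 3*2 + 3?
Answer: -7/66 ≈ -0.10606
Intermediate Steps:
q = 9 (q = 6 + 3 = 9)
Y(p) = -7/9
(Y(-12)/(-88))*(52 - 64) = (-7/9/(-88))*(52 - 64) = -7/9*(-1/88)*(-12) = (7/792)*(-12) = -7/66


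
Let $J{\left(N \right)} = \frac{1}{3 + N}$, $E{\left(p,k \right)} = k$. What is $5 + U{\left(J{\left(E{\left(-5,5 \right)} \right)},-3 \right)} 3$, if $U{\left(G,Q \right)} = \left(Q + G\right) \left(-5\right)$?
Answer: $\frac{385}{8} \approx 48.125$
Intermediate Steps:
$U{\left(G,Q \right)} = - 5 G - 5 Q$ ($U{\left(G,Q \right)} = \left(G + Q\right) \left(-5\right) = - 5 G - 5 Q$)
$5 + U{\left(J{\left(E{\left(-5,5 \right)} \right)},-3 \right)} 3 = 5 + \left(- \frac{5}{3 + 5} - -15\right) 3 = 5 + \left(- \frac{5}{8} + 15\right) 3 = 5 + \frac{115}{8} \cdot 3 = 5 + \frac{345}{8} = \frac{385}{8}$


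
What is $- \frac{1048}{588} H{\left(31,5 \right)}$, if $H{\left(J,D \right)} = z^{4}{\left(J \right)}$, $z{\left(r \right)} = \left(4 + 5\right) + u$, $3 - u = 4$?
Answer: $- \frac{1073152}{147} \approx -7300.4$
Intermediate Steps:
$u = -1$ ($u = 3 - 4 = -1$)
$z{\left(r \right)} = 8$ ($z{\left(r \right)} = \left(4 + 5\right) - 1 = 9 - 1 = 8$)
$H{\left(J,D \right)} = 4096$ ($H{\left(J,D \right)} = 8^{4} = 4096$)
$- \frac{1048}{588} H{\left(31,5 \right)} = - \frac{1048}{588} \cdot 4096 = \left(-1048\right) \frac{1}{588} \cdot 4096 = \left(- \frac{262}{147}\right) 4096 = - \frac{1073152}{147}$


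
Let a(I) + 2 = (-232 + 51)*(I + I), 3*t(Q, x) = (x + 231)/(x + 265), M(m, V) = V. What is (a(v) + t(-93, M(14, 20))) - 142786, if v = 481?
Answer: -270957799/855 ≈ -3.1691e+5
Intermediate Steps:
t(Q, x) = (231 + x)/(3*(265 + x)) (t(Q, x) = ((x + 231)/(x + 265))/3 = ((231 + x)/(265 + x))/3 = (231 + x)/(3*(265 + x)))
a(I) = -2 - 362*I (a(I) = -2 + (-232 + 51)*(I + I) = -2 - 362*I)
(a(v) + t(-93, M(14, 20))) - 142786 = ((-2 - 362*481) + (231 + 20)/(3*(265 + 20))) - 142786 = ((-2 - 174122) + (1/3)*251/285) - 142786 = (-174124 + (1/3)*(1/285)*251) - 142786 = (-174124 + 251/855) - 142786 = -148875769/855 - 142786 = -270957799/855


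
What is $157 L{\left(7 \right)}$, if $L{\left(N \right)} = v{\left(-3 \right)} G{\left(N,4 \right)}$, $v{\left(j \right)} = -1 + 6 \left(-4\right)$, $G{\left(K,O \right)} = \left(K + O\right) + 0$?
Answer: $-43175$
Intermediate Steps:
$G{\left(K,O \right)} = K + O$
$v{\left(j \right)} = -25$ ($v{\left(j \right)} = -1 - 24 = -25$)
$L{\left(N \right)} = -100 - 25 N$ ($L{\left(N \right)} = - 25 \left(N + 4\right) = - 25 \left(4 + N\right) = -100 - 25 N$)
$157 L{\left(7 \right)} = 157 \left(-100 - 175\right) = 157 \left(-275\right) = -43175$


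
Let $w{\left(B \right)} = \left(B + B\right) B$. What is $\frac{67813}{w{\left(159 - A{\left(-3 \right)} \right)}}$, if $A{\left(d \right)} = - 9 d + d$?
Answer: $\frac{67813}{36450} \approx 1.8604$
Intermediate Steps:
$A{\left(d \right)} = - 8 d$
$w{\left(B \right)} = 2 B^{2}$ ($w{\left(B \right)} = 2 B B = 2 B^{2}$)
$\frac{67813}{w{\left(159 - A{\left(-3 \right)} \right)}} = \frac{67813}{2 \left(159 - \left(-8\right) \left(-3\right)\right)^{2}} = \frac{67813}{2 \left(159 - 24\right)^{2}} = \frac{67813}{2 \cdot 135^{2}} = \frac{67813}{2 \cdot 18225} = \frac{67813}{36450}$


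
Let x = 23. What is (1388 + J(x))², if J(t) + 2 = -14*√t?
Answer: 1925504 - 38808*√23 ≈ 1.7394e+6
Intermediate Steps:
J(t) = -2 - 14*√t
(1388 + J(x))² = (1388 + (-2 - 14*√23))² = (1386 - 14*√23)²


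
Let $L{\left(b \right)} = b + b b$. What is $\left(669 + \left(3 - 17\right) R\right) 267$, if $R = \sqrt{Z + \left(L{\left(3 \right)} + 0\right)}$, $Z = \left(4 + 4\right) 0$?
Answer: $178623 - 7476 \sqrt{3} \approx 1.6567 \cdot 10^{5}$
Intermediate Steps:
$L{\left(b \right)} = b + b^{2}$
$Z = 0$ ($Z = 8 \cdot 0 = 0$)
$R = 2 \sqrt{3}$ ($R = \sqrt{0 + \left(3 \left(1 + 3\right) + 0\right)} = \sqrt{0 + \left(3 \cdot 4 + 0\right)} = \sqrt{0 + \left(12 + 0\right)} = \sqrt{0 + 12} = \sqrt{12} = 2 \sqrt{3} \approx 3.4641$)
$\left(669 + \left(3 - 17\right) R\right) 267 = \left(669 + \left(3 - 17\right) 2 \sqrt{3}\right) 267 = \left(669 - 14 \cdot 2 \sqrt{3}\right) 267 = \left(669 - 28 \sqrt{3}\right) 267 = 178623 - 7476 \sqrt{3}$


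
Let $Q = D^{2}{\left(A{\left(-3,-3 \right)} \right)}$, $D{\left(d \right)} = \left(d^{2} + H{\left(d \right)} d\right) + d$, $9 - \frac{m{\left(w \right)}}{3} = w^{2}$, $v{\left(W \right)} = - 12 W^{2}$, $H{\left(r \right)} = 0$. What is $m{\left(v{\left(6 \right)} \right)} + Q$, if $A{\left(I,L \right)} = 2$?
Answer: $-559809$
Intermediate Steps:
$m{\left(w \right)} = 27 - 3 w^{2}$
$D{\left(d \right)} = d + d^{2}$ ($D{\left(d \right)} = \left(d^{2} + 0 d\right) + d = \left(d^{2} + 0\right) + d = d^{2} + d = d + d^{2}$)
$Q = 36$ ($Q = \left(2 \left(1 + 2\right)\right)^{2} = \left(2 \cdot 3\right)^{2} = 6^{2} = 36$)
$m{\left(v{\left(6 \right)} \right)} + Q = \left(27 - 3 \left(- 12 \cdot 6^{2}\right)^{2}\right) + 36 = \left(27 - 3 \left(\left(-12\right) 36\right)^{2}\right) + 36 = \left(27 - 3 \left(-432\right)^{2}\right) + 36 = \left(27 - 559872\right) + 36 = -559845 + 36 = -559809$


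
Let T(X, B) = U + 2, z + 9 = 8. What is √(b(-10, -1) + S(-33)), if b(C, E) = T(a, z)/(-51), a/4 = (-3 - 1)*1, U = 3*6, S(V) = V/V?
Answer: √1581/51 ≈ 0.77964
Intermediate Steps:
S(V) = 1
z = -1 (z = -9 + 8 = -1)
U = 18
a = -16 (a = 4*((-3 - 1)*1) = 4*(-4*1) = 4*(-4) = -16)
T(X, B) = 20 (T(X, B) = 18 + 2 = 20)
b(C, E) = -20/51 (b(C, E) = 20/(-51) = 20*(-1/51) = -20/51)
√(b(-10, -1) + S(-33)) = √(-20/51 + 1) = √(31/51) = √1581/51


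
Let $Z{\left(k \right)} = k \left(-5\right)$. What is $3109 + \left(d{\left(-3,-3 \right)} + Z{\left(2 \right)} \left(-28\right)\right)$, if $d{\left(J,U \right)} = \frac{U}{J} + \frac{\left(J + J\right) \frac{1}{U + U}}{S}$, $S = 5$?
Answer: $\frac{16951}{5} \approx 3390.2$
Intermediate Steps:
$Z{\left(k \right)} = - 5 k$
$d{\left(J,U \right)} = \frac{U}{J} + \frac{J}{5 U}$ ($d{\left(J,U \right)} = \frac{U}{J} + \frac{\left(J + J\right) \frac{1}{U + U}}{5} = \frac{U}{J} + \frac{2 J}{2 U} \frac{1}{5} = \frac{U}{J} + 2 J \frac{1}{2 U} \frac{1}{5} = \frac{U}{J} + \frac{J}{U} \frac{1}{5} = \frac{U}{J} + \frac{J}{5 U}$)
$3109 + \left(d{\left(-3,-3 \right)} + Z{\left(2 \right)} \left(-28\right)\right) = 3109 + \left(\left(- \frac{3}{-3} + \frac{1}{5} \left(-3\right) \frac{1}{-3}\right) + \left(-5\right) 2 \left(-28\right)\right) = 3109 + \left(\left(\left(-3\right) \left(- \frac{1}{3}\right) + \frac{1}{5} \left(-3\right) \left(- \frac{1}{3}\right)\right) - -280\right) = 3109 + \left(\left(1 + \frac{1}{5}\right) + 280\right) = 3109 + \left(\frac{6}{5} + 280\right) = 3109 + \frac{1406}{5} = \frac{16951}{5}$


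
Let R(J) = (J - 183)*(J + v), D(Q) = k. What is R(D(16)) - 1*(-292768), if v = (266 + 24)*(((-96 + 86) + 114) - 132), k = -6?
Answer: 1828582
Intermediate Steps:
D(Q) = -6
v = -8120 (v = 290*((-10 + 114) - 132) = 290*(104 - 132) = 290*(-28) = -8120)
R(J) = (-8120 + J)*(-183 + J) (R(J) = (J - 183)*(J - 8120) = (-183 + J)*(-8120 + J) = (-8120 + J)*(-183 + J))
R(D(16)) - 1*(-292768) = (1485960 + (-6)² - 8303*(-6)) - 1*(-292768) = (1485960 + 36 + 49818) + 292768 = 1535814 + 292768 = 1828582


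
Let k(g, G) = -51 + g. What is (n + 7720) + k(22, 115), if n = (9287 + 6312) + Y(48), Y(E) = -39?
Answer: 23251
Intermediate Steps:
n = 15560 (n = (9287 + 6312) - 39 = 15599 - 39 = 15560)
(n + 7720) + k(22, 115) = (15560 + 7720) + (-51 + 22) = 23280 - 29 = 23251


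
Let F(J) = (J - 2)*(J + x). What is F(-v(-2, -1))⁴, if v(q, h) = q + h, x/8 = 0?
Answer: 81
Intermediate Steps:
x = 0 (x = 8*0 = 0)
v(q, h) = h + q
F(J) = J*(-2 + J) (F(J) = (J - 2)*(J + 0) = (-2 + J)*J = J*(-2 + J))
F(-v(-2, -1))⁴ = ((-(-1 - 2))*(-2 - (-1 - 2)))⁴ = ((-1*(-3))*(-2 - 1*(-3)))⁴ = (3*(-2 + 3))⁴ = (3*1)⁴ = 3⁴ = 81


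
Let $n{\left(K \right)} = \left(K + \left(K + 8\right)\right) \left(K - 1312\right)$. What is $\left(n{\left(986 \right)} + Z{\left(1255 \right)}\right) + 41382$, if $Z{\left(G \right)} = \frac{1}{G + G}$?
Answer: $- \frac{1516285979}{2510} \approx -6.041 \cdot 10^{5}$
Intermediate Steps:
$Z{\left(G \right)} = \frac{1}{2 G}$
$n{\left(K \right)} = \left(-1312 + K\right) \left(8 + 2 K\right)$ ($n{\left(K \right)} = \left(K + \left(8 + K\right)\right) \left(-1312 + K\right) = \left(8 + 2 K\right) \left(-1312 + K\right) = \left(-1312 + K\right) \left(8 + 2 K\right)$)
$\left(n{\left(986 \right)} + Z{\left(1255 \right)}\right) + 41382 = \left(\left(-10496 - 2579376 + 2 \cdot 986^{2}\right) + \frac{1}{2 \cdot 1255}\right) + 41382 = \left(\left(-10496 - 2579376 + 2 \cdot 972196\right) + \frac{1}{2} \cdot \frac{1}{1255}\right) + 41382 = \left(\left(-10496 - 2579376 + 1944392\right) + \frac{1}{2510}\right) + 41382 = \left(-645480 + \frac{1}{2510}\right) + 41382 = - \frac{1620154799}{2510} + 41382 = - \frac{1516285979}{2510}$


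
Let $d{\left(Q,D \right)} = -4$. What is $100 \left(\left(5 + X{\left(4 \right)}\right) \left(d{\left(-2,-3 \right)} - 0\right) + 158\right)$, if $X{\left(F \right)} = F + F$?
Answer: $10600$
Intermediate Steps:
$X{\left(F \right)} = 2 F$
$100 \left(\left(5 + X{\left(4 \right)}\right) \left(d{\left(-2,-3 \right)} - 0\right) + 158\right) = 100 \left(\left(5 + 2 \cdot 4\right) \left(-4 - 0\right) + 158\right) = 100 \left(\left(5 + 8\right) \left(-4 + 0\right) + 158\right) = 100 \left(13 \left(-4\right) + 158\right) = 100 \left(-52 + 158\right) = 100 \cdot 106 = 10600$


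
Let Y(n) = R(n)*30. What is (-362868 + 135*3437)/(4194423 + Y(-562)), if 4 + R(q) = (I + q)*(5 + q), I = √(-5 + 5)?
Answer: 33709/4528441 ≈ 0.0074438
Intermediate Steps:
I = 0 (I = √0 = 0)
R(q) = -4 + q*(5 + q) (R(q) = -4 + (0 + q)*(5 + q) = -4 + q*(5 + q))
Y(n) = -120 + 30*n² + 150*n (Y(n) = (-4 + n² + 5*n)*30 = -120 + 30*n² + 150*n)
(-362868 + 135*3437)/(4194423 + Y(-562)) = (-362868 + 135*3437)/(4194423 + (-120 + 30*(-562)² + 150*(-562))) = (-362868 + 463995)/(4194423 + (-120 + 30*315844 - 84300)) = 101127/(4194423 + (-120 + 9475320 - 84300)) = 101127/(4194423 + 9390900) = 101127/13585323 = 101127*(1/13585323) = 33709/4528441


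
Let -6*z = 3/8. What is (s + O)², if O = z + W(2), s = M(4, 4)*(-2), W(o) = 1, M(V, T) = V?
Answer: 12769/256 ≈ 49.879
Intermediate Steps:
z = -1/16 (z = -1/(2*8) = -⅙*3/8 = -1/16 ≈ -0.062500)
s = -8 (s = 4*(-2) = -8)
O = 15/16 (O = -1/16 + 1 = 15/16 ≈ 0.93750)
(s + O)² = (-8 + 15/16)² = (-113/16)² = 12769/256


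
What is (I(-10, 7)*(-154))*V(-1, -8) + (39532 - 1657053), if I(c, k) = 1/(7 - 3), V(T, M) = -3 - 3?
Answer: -1617290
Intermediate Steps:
V(T, M) = -6
I(c, k) = 1/4
(I(-10, 7)*(-154))*V(-1, -8) + (39532 - 1657053) = ((1/4)*(-154))*(-6) + (39532 - 1657053) = -77/2*(-6) - 1617521 = 231 - 1617521 = -1617290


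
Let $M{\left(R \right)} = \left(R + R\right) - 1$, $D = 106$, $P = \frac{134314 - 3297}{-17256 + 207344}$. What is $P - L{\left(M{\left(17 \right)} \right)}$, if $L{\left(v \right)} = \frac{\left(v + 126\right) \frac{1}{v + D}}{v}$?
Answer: $\frac{190250329}{290644552} \approx 0.65458$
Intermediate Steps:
$P = \frac{131017}{190088} \approx 0.68924$
$M{\left(R \right)} = -1 + 2 R$ ($M{\left(R \right)} = 2 R - 1 = -1 + 2 R$)
$L{\left(v \right)} = \frac{126 + v}{v \left(106 + v\right)}$ ($L{\left(v \right)} = \frac{\left(v + 126\right) \frac{1}{v + 106}}{v} = \frac{\left(126 + v\right) \frac{1}{106 + v}}{v} = \frac{\frac{1}{106 + v} \left(126 + v\right)}{v} = \frac{126 + v}{v \left(106 + v\right)}$)
$P - L{\left(M{\left(17 \right)} \right)} = \frac{131017}{190088} - \frac{126 + \left(-1 + 2 \cdot 17\right)}{\left(-1 + 2 \cdot 17\right) \left(106 + \left(-1 + 2 \cdot 17\right)\right)} = \frac{131017}{190088} - \frac{126 + \left(-1 + 34\right)}{\left(-1 + 34\right) \left(106 + \left(-1 + 34\right)\right)} = \frac{131017}{190088} - \frac{126 + 33}{33 \left(106 + 33\right)} = \frac{131017}{190088} - \frac{1}{33} \cdot \frac{1}{139} \cdot 159 = \frac{131017}{190088} - \frac{53}{1529} = \frac{190250329}{290644552}$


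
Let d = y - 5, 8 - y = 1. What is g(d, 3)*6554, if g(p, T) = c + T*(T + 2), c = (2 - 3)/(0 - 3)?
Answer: 301484/3 ≈ 1.0049e+5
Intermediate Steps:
y = 7 (y = 8 - 1*1 = 8 - 1 = 7)
c = 1/3 (c = -1/(-3) = -1*(-1/3) = 1/3 ≈ 0.33333)
d = 2 (d = 7 - 5 = 2)
g(p, T) = 1/3 + T*(2 + T) (g(p, T) = 1/3 + T*(T + 2) = 1/3 + T*(2 + T))
g(d, 3)*6554 = (1/3 + 3**2 + 2*3)*6554 = (1/3 + 9 + 6)*6554 = (46/3)*6554 = 301484/3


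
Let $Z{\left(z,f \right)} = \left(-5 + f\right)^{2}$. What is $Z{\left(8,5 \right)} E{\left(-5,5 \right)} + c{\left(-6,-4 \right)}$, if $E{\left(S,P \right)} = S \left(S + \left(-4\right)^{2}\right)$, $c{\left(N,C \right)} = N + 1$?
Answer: $-5$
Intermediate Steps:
$c{\left(N,C \right)} = 1 + N$
$E{\left(S,P \right)} = S \left(16 + S\right)$ ($E{\left(S,P \right)} = S \left(S + 16\right) = S \left(16 + S\right)$)
$Z{\left(8,5 \right)} E{\left(-5,5 \right)} + c{\left(-6,-4 \right)} = \left(-5 + 5\right)^{2} \left(- 5 \left(16 - 5\right)\right) + \left(1 - 6\right) = 0^{2} \left(\left(-5\right) 11\right) - 5 = 0 \left(-55\right) - 5 = 0 - 5 = -5$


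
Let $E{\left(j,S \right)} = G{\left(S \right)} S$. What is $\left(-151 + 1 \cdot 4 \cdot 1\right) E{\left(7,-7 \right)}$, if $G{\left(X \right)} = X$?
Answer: $-7203$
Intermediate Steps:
$E{\left(j,S \right)} = S^{2}$ ($E{\left(j,S \right)} = S S = S^{2}$)
$\left(-151 + 1 \cdot 4 \cdot 1\right) E{\left(7,-7 \right)} = \left(-151 + 1 \cdot 4 \cdot 1\right) \left(-7\right)^{2} = \left(-151 + 4 \cdot 1\right) 49 = \left(-151 + 4\right) 49 = \left(-147\right) 49 = -7203$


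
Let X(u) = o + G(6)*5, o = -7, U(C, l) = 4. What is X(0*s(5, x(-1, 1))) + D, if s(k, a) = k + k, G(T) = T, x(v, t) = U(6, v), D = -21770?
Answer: -21747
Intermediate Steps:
x(v, t) = 4
s(k, a) = 2*k
X(u) = 23 (X(u) = -7 + 6*5 = -7 + 30 = 23)
X(0*s(5, x(-1, 1))) + D = 23 - 21770 = -21747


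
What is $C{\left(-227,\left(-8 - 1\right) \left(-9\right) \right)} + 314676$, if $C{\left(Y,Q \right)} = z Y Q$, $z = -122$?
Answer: $2557890$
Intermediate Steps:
$C{\left(Y,Q \right)} = - 122 Q Y$ ($C{\left(Y,Q \right)} = - 122 Y Q = - 122 Q Y$)
$C{\left(-227,\left(-8 - 1\right) \left(-9\right) \right)} + 314676 = \left(-122\right) \left(-8 - 1\right) \left(-9\right) \left(-227\right) + 314676 = \left(-122\right) \left(\left(-9\right) \left(-9\right)\right) \left(-227\right) + 314676 = \left(-122\right) 81 \left(-227\right) + 314676 = 2243214 + 314676 = 2557890$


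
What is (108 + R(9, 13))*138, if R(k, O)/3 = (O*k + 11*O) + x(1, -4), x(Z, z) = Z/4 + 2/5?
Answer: 1228131/10 ≈ 1.2281e+5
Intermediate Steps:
x(Z, z) = ⅖ + Z/4 (x(Z, z) = Z*(¼) + 2*(⅕) = Z/4 + ⅖ = ⅖ + Z/4)
R(k, O) = 39/20 + 33*O + 3*O*k (R(k, O) = 3*((O*k + 11*O) + (⅖ + (¼)*1)) = 3*((11*O + O*k) + (⅖ + ¼)) = 3*((11*O + O*k) + 13/20) = 3*(13/20 + 11*O + O*k) = 39/20 + 33*O + 3*O*k)
(108 + R(9, 13))*138 = (108 + (39/20 + 33*13 + 3*13*9))*138 = (108 + (39/20 + 429 + 351))*138 = (108 + 15639/20)*138 = (17799/20)*138 = 1228131/10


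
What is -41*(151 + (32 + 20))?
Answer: -8323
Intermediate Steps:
-41*(151 + (32 + 20)) = -41*(151 + 52) = -41*203 = -8323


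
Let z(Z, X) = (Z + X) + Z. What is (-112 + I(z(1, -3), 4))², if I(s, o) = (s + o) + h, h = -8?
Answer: 13689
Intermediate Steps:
z(Z, X) = X + 2*Z (z(Z, X) = (X + Z) + Z = X + 2*Z)
I(s, o) = -8 + o + s (I(s, o) = (s + o) - 8 = (o + s) - 8 = -8 + o + s)
(-112 + I(z(1, -3), 4))² = (-112 + (-8 + 4 + (-3 + 2*1)))² = (-112 + (-8 + 4 + (-3 + 2)))² = (-112 + (-8 + 4 - 1))² = (-112 - 5)² = (-117)² = 13689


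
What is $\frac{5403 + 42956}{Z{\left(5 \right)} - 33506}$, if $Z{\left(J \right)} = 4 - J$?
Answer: $- \frac{48359}{33507} \approx -1.4433$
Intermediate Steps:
$\frac{5403 + 42956}{Z{\left(5 \right)} - 33506} = \frac{5403 + 42956}{\left(4 - 5\right) - 33506} = \frac{48359}{\left(4 - 5\right) - 33506} = \frac{48359}{-1 - 33506} = \frac{48359}{-33507} = 48359 \left(- \frac{1}{33507}\right) = - \frac{48359}{33507}$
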